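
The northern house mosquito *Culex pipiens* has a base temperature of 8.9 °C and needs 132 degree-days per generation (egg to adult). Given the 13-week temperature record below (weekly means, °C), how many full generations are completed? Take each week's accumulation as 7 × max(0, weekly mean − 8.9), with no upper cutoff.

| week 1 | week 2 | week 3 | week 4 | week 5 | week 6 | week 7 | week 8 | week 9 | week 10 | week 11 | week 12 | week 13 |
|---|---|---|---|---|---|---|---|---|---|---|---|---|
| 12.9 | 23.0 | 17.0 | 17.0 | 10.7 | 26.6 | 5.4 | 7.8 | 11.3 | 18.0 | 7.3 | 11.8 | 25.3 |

4 generations

Weekly DD (7 × max(0, T̄ − 8.9)): 28.0, 98.7, 56.7, 56.7, 12.6, 123.9, 0.0, 0.0, 16.8, 63.7, 0.0, 20.3, 114.8.
Season total = 592.2 DD.
Complete generations = ⌊592.2 / 132⌋ = 4.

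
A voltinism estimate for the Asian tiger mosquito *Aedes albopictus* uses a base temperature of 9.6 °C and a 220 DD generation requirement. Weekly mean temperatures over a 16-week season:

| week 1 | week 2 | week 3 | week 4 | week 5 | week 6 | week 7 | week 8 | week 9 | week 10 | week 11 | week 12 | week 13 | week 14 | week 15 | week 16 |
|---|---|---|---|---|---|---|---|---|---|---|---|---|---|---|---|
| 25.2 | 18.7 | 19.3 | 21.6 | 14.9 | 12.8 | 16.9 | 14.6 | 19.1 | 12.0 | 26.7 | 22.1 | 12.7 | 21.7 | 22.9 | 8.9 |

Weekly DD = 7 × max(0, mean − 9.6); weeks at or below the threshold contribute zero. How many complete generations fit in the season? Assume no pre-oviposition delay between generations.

Weekly DD (7 × max(0, T̄ − 9.6)): 109.2, 63.7, 67.9, 84.0, 37.1, 22.4, 51.1, 35.0, 66.5, 16.8, 119.7, 87.5, 21.7, 84.7, 93.1, 0.0.
Season total = 960.4 DD.
Complete generations = ⌊960.4 / 220⌋ = 4.

4 generations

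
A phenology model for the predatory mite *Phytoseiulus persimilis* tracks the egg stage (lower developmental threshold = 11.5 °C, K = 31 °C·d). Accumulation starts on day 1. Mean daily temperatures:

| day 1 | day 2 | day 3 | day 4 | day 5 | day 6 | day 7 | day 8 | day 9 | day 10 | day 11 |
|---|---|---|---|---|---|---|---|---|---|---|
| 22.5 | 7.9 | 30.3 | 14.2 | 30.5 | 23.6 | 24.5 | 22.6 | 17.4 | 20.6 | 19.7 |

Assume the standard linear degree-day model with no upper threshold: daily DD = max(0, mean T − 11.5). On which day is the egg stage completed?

Daily DD above 11.5 °C: 11.0, 0.0, 18.8, 2.7, 19.0, 12.1, 13.0, 11.1, 5.9, 9.1, 8.2.
Cumulative: 11.0, 11.0, 29.8, 32.5, 51.5, 63.6, 76.6, 87.7, 93.6, 102.7, 110.9.
The total first reaches 31 DD on day 4.

day 4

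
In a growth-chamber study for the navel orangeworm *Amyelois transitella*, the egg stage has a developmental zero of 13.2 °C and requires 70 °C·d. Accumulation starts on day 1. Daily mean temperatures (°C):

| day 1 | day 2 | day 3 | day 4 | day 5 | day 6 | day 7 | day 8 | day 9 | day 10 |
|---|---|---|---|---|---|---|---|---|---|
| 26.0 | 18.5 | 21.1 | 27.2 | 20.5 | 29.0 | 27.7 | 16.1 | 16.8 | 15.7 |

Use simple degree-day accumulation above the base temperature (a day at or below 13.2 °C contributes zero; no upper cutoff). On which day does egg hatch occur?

day 7

Daily DD above 13.2 °C: 12.8, 5.3, 7.9, 14.0, 7.3, 15.8, 14.5, 2.9, 3.6, 2.5.
Cumulative: 12.8, 18.1, 26.0, 40.0, 47.3, 63.1, 77.6, 80.5, 84.1, 86.6.
The total first reaches 70 DD on day 7.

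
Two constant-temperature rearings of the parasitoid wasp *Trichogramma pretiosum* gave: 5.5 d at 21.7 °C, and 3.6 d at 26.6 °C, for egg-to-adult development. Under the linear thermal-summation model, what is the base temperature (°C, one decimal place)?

Linear rate model ⇒ the product D·(T − T_b) is constant across temperatures.
5.5·(21.7 − T_b) = 3.6·(26.6 − T_b)
T_b = (5.5·21.7 − 3.6·26.6) / (5.5 − 3.6) = 23.59 / 1.9 = 12.416 °C ≈ 12.4 °C.

12.4 °C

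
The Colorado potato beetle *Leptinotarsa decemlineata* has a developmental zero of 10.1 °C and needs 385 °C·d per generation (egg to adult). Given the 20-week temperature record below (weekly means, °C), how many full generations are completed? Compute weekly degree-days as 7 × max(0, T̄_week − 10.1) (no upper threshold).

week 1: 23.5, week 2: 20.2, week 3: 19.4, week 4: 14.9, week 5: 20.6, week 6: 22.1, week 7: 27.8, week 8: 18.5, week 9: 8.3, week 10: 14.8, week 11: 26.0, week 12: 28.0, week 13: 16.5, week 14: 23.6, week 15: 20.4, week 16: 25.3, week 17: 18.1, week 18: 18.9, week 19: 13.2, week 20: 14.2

3 generations

Weekly DD (7 × max(0, T̄ − 10.1)): 93.8, 70.7, 65.1, 33.6, 73.5, 84.0, 123.9, 58.8, 0.0, 32.9, 111.3, 125.3, 44.8, 94.5, 72.1, 106.4, 56.0, 61.6, 21.7, 28.7.
Season total = 1358.7 DD.
Complete generations = ⌊1358.7 / 385⌋ = 3.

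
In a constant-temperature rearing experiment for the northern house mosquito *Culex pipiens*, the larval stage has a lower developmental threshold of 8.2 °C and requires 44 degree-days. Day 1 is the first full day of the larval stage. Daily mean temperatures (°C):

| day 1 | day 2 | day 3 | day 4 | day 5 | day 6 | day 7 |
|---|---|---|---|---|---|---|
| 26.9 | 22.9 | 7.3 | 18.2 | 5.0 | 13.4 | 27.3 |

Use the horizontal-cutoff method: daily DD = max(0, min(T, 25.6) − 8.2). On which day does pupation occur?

day 6

Daily DD above 8.2 °C (capped at 17.4): 17.4, 14.7, 0.0, 10.0, 0.0, 5.2, 17.4.
Cumulative: 17.4, 32.1, 32.1, 42.1, 42.1, 47.3, 64.7.
The total first reaches 44 DD on day 6.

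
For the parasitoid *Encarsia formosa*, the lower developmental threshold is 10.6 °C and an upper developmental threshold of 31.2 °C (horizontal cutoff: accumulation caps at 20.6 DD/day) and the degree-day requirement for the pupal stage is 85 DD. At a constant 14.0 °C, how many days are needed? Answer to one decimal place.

Daily accumulation = 14.0 − 10.6 = 3.4 DD/day.
Duration = 85 / 3.4 = 25.000 ≈ 25.0 days.

25.0 days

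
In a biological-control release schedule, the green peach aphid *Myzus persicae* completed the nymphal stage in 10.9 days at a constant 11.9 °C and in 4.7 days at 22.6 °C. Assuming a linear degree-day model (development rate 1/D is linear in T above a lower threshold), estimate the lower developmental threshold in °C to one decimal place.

3.8 °C

Under the model K = D·(T − T_b), so D₁·(T₁ − T_b) = D₂·(T₂ − T_b).
10.9·(11.9 − T_b) = 4.7·(22.6 − T_b)
T_b = (10.9·11.9 − 4.7·22.6) / (10.9 − 4.7) = 23.49 / 6.2 = 3.789 °C ≈ 3.8 °C.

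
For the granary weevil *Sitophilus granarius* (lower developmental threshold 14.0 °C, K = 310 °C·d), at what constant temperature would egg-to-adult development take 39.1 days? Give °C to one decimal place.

21.9 °C

Required daily accumulation = 310 / 39.1 = 7.928 DD/day.
T = T_base + 7.928 = 14.0 + 7.928 = 21.928 ≈ 21.9 °C.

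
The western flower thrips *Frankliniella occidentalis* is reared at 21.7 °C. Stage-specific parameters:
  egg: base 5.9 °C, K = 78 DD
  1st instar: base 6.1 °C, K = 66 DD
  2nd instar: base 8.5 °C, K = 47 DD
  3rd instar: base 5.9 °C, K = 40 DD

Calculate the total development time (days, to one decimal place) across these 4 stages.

15.3 days

egg: 78 / (21.7 − 5.9) = 78 / 15.8 = 4.937 d.
1st instar: 66 / (21.7 − 6.1) = 66 / 15.6 = 4.231 d.
2nd instar: 47 / (21.7 − 8.5) = 47 / 13.2 = 3.561 d.
3rd instar: 40 / (21.7 − 5.9) = 40 / 15.8 = 2.532 d.
Sum = 15.260 ≈ 15.3 days.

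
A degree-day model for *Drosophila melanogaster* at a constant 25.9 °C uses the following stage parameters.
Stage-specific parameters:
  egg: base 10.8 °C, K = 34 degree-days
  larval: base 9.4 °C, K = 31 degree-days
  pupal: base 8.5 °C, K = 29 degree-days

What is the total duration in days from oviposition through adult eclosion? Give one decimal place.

5.8 days

egg: 34 / (25.9 − 10.8) = 34 / 15.1 = 2.252 d.
larval: 31 / (25.9 − 9.4) = 31 / 16.5 = 1.879 d.
pupal: 29 / (25.9 − 8.5) = 29 / 17.4 = 1.667 d.
Sum = 5.797 ≈ 5.8 days.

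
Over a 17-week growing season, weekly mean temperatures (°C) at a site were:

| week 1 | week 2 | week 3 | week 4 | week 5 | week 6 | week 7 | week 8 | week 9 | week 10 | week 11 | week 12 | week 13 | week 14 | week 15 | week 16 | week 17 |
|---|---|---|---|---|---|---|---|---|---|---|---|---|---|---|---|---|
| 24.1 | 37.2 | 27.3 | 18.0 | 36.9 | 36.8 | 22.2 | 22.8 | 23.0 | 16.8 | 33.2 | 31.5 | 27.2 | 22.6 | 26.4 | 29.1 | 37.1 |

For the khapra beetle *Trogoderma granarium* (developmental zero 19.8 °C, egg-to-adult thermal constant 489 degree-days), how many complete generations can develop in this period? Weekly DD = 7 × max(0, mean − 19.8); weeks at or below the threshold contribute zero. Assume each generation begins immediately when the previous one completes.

Weekly DD (7 × max(0, T̄ − 19.8)): 30.1, 121.8, 52.5, 0.0, 119.7, 119.0, 16.8, 21.0, 22.4, 0.0, 93.8, 81.9, 51.8, 19.6, 46.2, 65.1, 121.1.
Season total = 982.8 DD.
Complete generations = ⌊982.8 / 489⌋ = 2.

2 generations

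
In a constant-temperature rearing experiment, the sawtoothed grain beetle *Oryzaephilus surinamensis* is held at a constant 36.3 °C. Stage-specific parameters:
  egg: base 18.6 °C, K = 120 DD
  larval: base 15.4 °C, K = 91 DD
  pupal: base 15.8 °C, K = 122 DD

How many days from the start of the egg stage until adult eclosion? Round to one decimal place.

egg: 120 / (36.3 − 18.6) = 120 / 17.7 = 6.780 d.
larval: 91 / (36.3 − 15.4) = 91 / 20.9 = 4.354 d.
pupal: 122 / (36.3 − 15.8) = 122 / 20.5 = 5.951 d.
Sum = 17.085 ≈ 17.1 days.

17.1 days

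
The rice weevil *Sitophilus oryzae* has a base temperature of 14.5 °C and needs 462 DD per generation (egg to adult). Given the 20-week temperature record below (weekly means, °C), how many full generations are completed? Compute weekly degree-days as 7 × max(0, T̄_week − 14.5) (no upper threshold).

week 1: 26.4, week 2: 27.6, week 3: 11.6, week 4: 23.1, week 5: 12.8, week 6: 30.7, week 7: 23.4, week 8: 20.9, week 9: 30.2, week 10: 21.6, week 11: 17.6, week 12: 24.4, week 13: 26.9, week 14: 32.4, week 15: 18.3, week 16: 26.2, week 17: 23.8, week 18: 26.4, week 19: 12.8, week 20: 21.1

2 generations

Weekly DD (7 × max(0, T̄ − 14.5)): 83.3, 91.7, 0.0, 60.2, 0.0, 113.4, 62.3, 44.8, 109.9, 49.7, 21.7, 69.3, 86.8, 125.3, 26.6, 81.9, 65.1, 83.3, 0.0, 46.2.
Season total = 1221.5 DD.
Complete generations = ⌊1221.5 / 462⌋ = 2.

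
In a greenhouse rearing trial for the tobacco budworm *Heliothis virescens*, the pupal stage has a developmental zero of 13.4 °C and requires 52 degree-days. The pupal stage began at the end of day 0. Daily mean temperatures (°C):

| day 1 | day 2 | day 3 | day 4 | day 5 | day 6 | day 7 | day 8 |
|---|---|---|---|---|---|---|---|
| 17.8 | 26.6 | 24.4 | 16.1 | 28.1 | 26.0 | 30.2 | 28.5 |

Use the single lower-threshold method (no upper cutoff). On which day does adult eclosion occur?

Daily DD above 13.4 °C: 4.4, 13.2, 11.0, 2.7, 14.7, 12.6, 16.8, 15.1.
Cumulative: 4.4, 17.6, 28.6, 31.3, 46.0, 58.6, 75.4, 90.5.
The total first reaches 52 DD on day 6.

day 6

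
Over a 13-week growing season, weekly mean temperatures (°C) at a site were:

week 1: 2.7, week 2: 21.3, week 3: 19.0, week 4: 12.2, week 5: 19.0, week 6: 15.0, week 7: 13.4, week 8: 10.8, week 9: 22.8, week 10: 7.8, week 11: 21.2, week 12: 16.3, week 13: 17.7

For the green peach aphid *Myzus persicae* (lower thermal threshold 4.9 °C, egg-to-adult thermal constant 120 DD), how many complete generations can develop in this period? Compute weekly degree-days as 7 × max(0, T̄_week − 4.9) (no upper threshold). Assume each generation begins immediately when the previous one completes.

Weekly DD (7 × max(0, T̄ − 4.9)): 0.0, 114.8, 98.7, 51.1, 98.7, 70.7, 59.5, 41.3, 125.3, 20.3, 114.1, 79.8, 89.6.
Season total = 963.9 DD.
Complete generations = ⌊963.9 / 120⌋ = 8.

8 generations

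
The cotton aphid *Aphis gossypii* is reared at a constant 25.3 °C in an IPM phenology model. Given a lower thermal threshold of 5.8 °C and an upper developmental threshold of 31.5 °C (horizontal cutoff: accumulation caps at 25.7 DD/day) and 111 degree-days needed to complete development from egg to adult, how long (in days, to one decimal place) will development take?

5.7 days

Daily accumulation = 25.3 − 5.8 = 19.5 DD/day.
Duration = 111 / 19.5 = 5.692 ≈ 5.7 days.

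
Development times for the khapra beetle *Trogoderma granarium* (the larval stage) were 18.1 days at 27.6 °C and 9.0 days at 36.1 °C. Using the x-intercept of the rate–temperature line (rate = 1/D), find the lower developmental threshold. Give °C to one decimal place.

19.2 °C

Under the model K = D·(T − T_b), so D₁·(T₁ − T_b) = D₂·(T₂ − T_b).
18.1·(27.6 − T_b) = 9.0·(36.1 − T_b)
T_b = (18.1·27.6 − 9.0·36.1) / (18.1 − 9.0) = 174.66 / 9.1 = 19.193 °C ≈ 19.2 °C.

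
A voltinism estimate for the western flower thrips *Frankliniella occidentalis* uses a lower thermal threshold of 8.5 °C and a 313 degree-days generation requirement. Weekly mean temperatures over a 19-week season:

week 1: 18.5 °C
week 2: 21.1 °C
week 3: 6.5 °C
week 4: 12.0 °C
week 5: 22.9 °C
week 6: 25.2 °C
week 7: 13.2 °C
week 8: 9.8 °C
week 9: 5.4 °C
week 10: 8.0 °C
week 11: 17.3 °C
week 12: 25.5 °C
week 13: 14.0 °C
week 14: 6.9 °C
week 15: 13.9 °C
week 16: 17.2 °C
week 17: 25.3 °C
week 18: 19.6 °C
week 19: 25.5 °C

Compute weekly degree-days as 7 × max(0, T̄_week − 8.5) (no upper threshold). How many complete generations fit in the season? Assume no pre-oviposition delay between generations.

3 generations

Weekly DD (7 × max(0, T̄ − 8.5)): 70.0, 88.2, 0.0, 24.5, 100.8, 116.9, 32.9, 9.1, 0.0, 0.0, 61.6, 119.0, 38.5, 0.0, 37.8, 60.9, 117.6, 77.7, 119.0.
Season total = 1074.5 DD.
Complete generations = ⌊1074.5 / 313⌋ = 3.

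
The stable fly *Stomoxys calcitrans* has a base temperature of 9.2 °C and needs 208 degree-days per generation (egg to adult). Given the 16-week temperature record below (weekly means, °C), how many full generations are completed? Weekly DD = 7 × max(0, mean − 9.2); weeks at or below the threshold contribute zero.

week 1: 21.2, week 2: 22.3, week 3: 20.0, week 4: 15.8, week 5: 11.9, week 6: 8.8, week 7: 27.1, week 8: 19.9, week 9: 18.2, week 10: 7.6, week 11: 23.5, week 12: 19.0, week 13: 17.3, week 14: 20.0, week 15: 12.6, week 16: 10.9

4 generations

Weekly DD (7 × max(0, T̄ − 9.2)): 84.0, 91.7, 75.6, 46.2, 18.9, 0.0, 125.3, 74.9, 63.0, 0.0, 100.1, 68.6, 56.7, 75.6, 23.8, 11.9.
Season total = 916.3 DD.
Complete generations = ⌊916.3 / 208⌋ = 4.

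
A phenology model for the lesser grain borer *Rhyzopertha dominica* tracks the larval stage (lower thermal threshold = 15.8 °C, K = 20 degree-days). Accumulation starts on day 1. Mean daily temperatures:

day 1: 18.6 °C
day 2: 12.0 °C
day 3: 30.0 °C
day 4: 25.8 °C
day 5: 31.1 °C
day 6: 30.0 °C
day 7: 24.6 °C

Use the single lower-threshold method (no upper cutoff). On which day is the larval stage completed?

Daily DD above 15.8 °C: 2.8, 0.0, 14.2, 10.0, 15.3, 14.2, 8.8.
Cumulative: 2.8, 2.8, 17.0, 27.0, 42.3, 56.5, 65.3.
The total first reaches 20 DD on day 4.

day 4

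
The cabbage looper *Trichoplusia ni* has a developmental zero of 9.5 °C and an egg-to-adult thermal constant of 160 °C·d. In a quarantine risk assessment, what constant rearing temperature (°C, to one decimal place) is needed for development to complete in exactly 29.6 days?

14.9 °C

Required daily accumulation = 160 / 29.6 = 5.405 DD/day.
T = T_base + 5.405 = 9.5 + 5.405 = 14.905 ≈ 14.9 °C.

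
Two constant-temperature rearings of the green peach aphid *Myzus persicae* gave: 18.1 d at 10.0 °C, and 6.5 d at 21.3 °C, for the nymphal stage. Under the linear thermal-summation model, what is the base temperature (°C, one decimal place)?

3.7 °C

Equal thermal constants: D₁(T₁ − T_b) = D₂(T₂ − T_b).
18.1·(10.0 − T_b) = 6.5·(21.3 − T_b)
T_b = (18.1·10.0 − 6.5·21.3) / (18.1 − 6.5) = 42.55 / 11.6 = 3.668 °C ≈ 3.7 °C.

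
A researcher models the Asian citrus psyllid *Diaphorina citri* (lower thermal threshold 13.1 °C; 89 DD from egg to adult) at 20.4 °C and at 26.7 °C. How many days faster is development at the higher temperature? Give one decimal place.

At 20.4 °C: 89 / (20.4 − 13.1) = 89 / 7.3 = 12.192 d.
At 26.7 °C: 89 / (26.7 − 13.1) = 89 / 13.6 = 6.544 d.
Difference = |12.192 − 6.544| = 5.648 ≈ 5.6 days.

5.6 days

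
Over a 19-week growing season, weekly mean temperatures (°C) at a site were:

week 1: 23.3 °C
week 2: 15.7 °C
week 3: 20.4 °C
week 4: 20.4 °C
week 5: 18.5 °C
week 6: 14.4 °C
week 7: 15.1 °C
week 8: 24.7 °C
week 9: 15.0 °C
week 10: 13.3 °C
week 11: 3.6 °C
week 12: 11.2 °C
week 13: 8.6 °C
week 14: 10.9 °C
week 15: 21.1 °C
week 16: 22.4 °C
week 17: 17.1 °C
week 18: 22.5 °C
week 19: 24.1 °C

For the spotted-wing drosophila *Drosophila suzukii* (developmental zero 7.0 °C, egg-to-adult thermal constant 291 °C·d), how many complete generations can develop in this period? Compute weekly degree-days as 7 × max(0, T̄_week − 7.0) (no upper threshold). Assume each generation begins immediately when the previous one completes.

4 generations

Weekly DD (7 × max(0, T̄ − 7.0)): 114.1, 60.9, 93.8, 93.8, 80.5, 51.8, 56.7, 123.9, 56.0, 44.1, 0.0, 29.4, 11.2, 27.3, 98.7, 107.8, 70.7, 108.5, 119.7.
Season total = 1348.9 DD.
Complete generations = ⌊1348.9 / 291⌋ = 4.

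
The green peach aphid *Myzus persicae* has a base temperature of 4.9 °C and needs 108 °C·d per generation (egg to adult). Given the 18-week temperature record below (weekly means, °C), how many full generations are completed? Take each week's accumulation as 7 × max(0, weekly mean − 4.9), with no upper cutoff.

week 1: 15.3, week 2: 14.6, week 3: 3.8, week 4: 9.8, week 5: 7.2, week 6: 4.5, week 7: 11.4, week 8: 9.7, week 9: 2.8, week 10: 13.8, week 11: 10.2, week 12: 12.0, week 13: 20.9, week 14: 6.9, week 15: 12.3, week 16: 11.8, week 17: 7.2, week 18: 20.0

7 generations

Weekly DD (7 × max(0, T̄ − 4.9)): 72.8, 67.9, 0.0, 34.3, 16.1, 0.0, 45.5, 33.6, 0.0, 62.3, 37.1, 49.7, 112.0, 14.0, 51.8, 48.3, 16.1, 105.7.
Season total = 767.2 DD.
Complete generations = ⌊767.2 / 108⌋ = 7.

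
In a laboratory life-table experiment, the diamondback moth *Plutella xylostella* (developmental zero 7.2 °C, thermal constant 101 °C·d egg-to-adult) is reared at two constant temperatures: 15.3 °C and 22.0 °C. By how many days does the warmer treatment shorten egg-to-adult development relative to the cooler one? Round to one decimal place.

5.6 days

At 15.3 °C: 101 / (15.3 − 7.2) = 101 / 8.1 = 12.469 d.
At 22.0 °C: 101 / (22.0 − 7.2) = 101 / 14.8 = 6.824 d.
Difference = |12.469 − 6.824| = 5.645 ≈ 5.6 days.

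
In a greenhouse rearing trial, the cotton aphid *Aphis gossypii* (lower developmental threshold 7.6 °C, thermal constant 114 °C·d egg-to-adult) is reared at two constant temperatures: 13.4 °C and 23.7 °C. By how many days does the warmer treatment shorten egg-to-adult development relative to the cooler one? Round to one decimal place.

At 13.4 °C: 114 / (13.4 − 7.6) = 114 / 5.8 = 19.655 d.
At 23.7 °C: 114 / (23.7 − 7.6) = 114 / 16.1 = 7.081 d.
Difference = |19.655 − 7.081| = 12.574 ≈ 12.6 days.

12.6 days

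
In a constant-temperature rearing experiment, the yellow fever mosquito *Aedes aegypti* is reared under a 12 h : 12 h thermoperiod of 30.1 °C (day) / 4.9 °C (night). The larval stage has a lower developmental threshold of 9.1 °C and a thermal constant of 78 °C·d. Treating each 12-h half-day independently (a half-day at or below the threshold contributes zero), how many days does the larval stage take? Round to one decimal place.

7.4 days

Day half: max(0, 30.1 − 9.1) × 0.5 = 21.0 × 0.5 = 10.50 DD.
Night half: max(0, 4.9 − 9.1) × 0.5 = 0.0 × 0.5 = 0.00 DD.
Per 24 h: 10.50 DD/day.
Duration = 78 / 10.50 = 7.429 ≈ 7.4 days.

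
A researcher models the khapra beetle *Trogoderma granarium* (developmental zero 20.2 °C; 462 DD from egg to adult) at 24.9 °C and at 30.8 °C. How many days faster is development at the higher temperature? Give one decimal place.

54.7 days

At 24.9 °C: 462 / (24.9 − 20.2) = 462 / 4.7 = 98.298 d.
At 30.8 °C: 462 / (30.8 − 20.2) = 462 / 10.6 = 43.585 d.
Difference = |98.298 − 43.585| = 54.713 ≈ 54.7 days.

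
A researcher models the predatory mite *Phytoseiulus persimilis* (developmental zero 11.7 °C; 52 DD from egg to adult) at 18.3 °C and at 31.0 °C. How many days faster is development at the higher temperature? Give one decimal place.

5.2 days

At 18.3 °C: 52 / (18.3 − 11.7) = 52 / 6.6 = 7.879 d.
At 31.0 °C: 52 / (31.0 − 11.7) = 52 / 19.3 = 2.694 d.
Difference = |7.879 − 2.694| = 5.184 ≈ 5.2 days.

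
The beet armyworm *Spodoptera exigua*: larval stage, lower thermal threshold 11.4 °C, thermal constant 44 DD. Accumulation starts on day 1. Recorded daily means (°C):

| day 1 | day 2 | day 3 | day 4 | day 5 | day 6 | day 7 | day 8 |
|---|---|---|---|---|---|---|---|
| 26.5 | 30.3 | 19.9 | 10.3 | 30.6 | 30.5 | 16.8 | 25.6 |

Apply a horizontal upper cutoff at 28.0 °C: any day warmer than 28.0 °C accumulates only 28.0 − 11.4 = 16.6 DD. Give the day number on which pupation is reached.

day 5

Daily DD above 11.4 °C (capped at 16.6): 15.1, 16.6, 8.5, 0.0, 16.6, 16.6, 5.4, 14.2.
Cumulative: 15.1, 31.7, 40.2, 40.2, 56.8, 73.4, 78.8, 93.0.
The total first reaches 44 DD on day 5.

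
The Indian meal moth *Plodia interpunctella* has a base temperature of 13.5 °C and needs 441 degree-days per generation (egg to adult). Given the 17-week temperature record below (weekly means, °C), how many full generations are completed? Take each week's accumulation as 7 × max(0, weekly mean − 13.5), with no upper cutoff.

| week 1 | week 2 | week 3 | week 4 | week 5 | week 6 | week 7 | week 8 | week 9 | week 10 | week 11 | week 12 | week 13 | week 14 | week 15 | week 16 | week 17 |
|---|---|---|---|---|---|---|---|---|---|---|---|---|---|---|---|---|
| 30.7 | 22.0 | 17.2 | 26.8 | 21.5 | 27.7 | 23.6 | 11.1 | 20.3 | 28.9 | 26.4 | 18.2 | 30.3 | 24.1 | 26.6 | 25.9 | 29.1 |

Weekly DD (7 × max(0, T̄ − 13.5)): 120.4, 59.5, 25.9, 93.1, 56.0, 99.4, 70.7, 0.0, 47.6, 107.8, 90.3, 32.9, 117.6, 74.2, 91.7, 86.8, 109.2.
Season total = 1283.1 DD.
Complete generations = ⌊1283.1 / 441⌋ = 2.

2 generations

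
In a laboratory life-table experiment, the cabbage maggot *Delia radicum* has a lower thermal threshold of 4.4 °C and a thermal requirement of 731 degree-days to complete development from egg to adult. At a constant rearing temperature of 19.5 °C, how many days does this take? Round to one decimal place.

Daily accumulation = 19.5 − 4.4 = 15.1 DD/day.
Duration = 731 / 15.1 = 48.411 ≈ 48.4 days.

48.4 days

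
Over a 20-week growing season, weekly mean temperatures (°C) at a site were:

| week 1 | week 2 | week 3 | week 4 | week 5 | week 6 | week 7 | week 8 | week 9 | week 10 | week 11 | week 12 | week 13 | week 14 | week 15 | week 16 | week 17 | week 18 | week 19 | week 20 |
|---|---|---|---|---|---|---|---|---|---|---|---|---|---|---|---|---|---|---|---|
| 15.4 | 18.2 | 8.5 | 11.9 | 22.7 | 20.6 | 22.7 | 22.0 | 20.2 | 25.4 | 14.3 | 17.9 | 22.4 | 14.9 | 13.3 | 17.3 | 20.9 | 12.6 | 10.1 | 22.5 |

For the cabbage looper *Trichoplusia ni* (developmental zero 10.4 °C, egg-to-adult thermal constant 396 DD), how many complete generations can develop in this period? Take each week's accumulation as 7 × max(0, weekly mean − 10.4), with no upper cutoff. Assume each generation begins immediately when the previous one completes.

Weekly DD (7 × max(0, T̄ − 10.4)): 35.0, 54.6, 0.0, 10.5, 86.1, 71.4, 86.1, 81.2, 68.6, 105.0, 27.3, 52.5, 84.0, 31.5, 20.3, 48.3, 73.5, 15.4, 0.0, 84.7.
Season total = 1036.0 DD.
Complete generations = ⌊1036.0 / 396⌋ = 2.

2 generations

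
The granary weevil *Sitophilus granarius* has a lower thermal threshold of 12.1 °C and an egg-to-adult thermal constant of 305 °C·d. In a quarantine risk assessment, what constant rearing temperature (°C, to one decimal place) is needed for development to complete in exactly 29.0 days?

Required daily accumulation = 305 / 29.0 = 10.517 DD/day.
T = T_base + 10.517 = 12.1 + 10.517 = 22.617 ≈ 22.6 °C.

22.6 °C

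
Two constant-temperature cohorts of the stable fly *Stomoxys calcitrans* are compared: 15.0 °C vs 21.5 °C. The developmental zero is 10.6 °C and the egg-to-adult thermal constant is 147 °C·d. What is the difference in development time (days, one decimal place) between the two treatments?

19.9 days

At 15.0 °C: 147 / (15.0 − 10.6) = 147 / 4.4 = 33.409 d.
At 21.5 °C: 147 / (21.5 − 10.6) = 147 / 10.9 = 13.486 d.
Difference = |33.409 − 13.486| = 19.923 ≈ 19.9 days.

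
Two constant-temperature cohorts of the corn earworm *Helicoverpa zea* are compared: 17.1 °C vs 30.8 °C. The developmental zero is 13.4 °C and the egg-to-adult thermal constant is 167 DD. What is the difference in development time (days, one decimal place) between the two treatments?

At 17.1 °C: 167 / (17.1 − 13.4) = 167 / 3.7 = 45.135 d.
At 30.8 °C: 167 / (30.8 − 13.4) = 167 / 17.4 = 9.598 d.
Difference = |45.135 − 9.598| = 35.537 ≈ 35.5 days.

35.5 days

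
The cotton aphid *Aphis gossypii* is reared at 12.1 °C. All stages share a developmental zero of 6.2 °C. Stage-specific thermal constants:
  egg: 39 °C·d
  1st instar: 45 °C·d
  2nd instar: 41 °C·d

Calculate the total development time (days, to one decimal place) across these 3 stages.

21.2 days

Daily accumulation at 12.1 °C = 12.1 − 6.2 = 5.9 DD/day.
Total K = 39 + 45 + 41 = 125 DD.
Total duration = 125 / 5.9 = 21.186 ≈ 21.2 days.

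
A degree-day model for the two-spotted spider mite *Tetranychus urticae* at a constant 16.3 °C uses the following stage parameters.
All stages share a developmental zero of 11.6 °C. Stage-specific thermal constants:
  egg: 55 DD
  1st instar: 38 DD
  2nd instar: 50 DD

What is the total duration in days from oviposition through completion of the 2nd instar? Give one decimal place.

30.4 days

Daily accumulation at 16.3 °C = 16.3 − 11.6 = 4.7 DD/day.
Total K = 55 + 38 + 50 = 143 DD.
Total duration = 143 / 4.7 = 30.426 ≈ 30.4 days.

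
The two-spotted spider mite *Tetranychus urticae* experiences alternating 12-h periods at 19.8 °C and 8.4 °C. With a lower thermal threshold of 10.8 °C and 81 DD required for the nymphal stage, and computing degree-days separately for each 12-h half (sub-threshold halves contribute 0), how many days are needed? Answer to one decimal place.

18.0 days

Day half: max(0, 19.8 − 10.8) × 0.5 = 9.0 × 0.5 = 4.50 DD.
Night half: max(0, 8.4 − 10.8) × 0.5 = 0.0 × 0.5 = 0.00 DD.
Per 24 h: 4.50 DD/day.
Duration = 81 / 4.50 = 18.000 ≈ 18.0 days.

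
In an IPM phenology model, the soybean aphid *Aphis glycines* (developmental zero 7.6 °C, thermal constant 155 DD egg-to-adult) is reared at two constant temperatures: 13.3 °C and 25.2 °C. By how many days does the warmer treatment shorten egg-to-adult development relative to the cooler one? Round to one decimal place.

18.4 days

At 13.3 °C: 155 / (13.3 − 7.6) = 155 / 5.7 = 27.193 d.
At 25.2 °C: 155 / (25.2 − 7.6) = 155 / 17.6 = 8.807 d.
Difference = |27.193 − 8.807| = 18.386 ≈ 18.4 days.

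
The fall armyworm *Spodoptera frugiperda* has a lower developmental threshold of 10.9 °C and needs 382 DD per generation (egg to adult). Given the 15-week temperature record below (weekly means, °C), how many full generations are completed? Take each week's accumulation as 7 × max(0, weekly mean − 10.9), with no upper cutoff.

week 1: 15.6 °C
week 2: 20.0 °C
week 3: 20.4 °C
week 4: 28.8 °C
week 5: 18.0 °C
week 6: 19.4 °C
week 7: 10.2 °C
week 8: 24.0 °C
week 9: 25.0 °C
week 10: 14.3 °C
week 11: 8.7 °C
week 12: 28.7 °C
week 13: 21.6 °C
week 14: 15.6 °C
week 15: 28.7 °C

2 generations

Weekly DD (7 × max(0, T̄ − 10.9)): 32.9, 63.7, 66.5, 125.3, 49.7, 59.5, 0.0, 91.7, 98.7, 23.8, 0.0, 124.6, 74.9, 32.9, 124.6.
Season total = 968.8 DD.
Complete generations = ⌊968.8 / 382⌋ = 2.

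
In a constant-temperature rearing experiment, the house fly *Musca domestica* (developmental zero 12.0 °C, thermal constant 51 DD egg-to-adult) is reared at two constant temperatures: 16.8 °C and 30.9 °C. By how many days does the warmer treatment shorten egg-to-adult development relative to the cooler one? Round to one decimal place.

At 16.8 °C: 51 / (16.8 − 12.0) = 51 / 4.8 = 10.625 d.
At 30.9 °C: 51 / (30.9 − 12.0) = 51 / 18.9 = 2.698 d.
Difference = |10.625 − 2.698| = 7.927 ≈ 7.9 days.

7.9 days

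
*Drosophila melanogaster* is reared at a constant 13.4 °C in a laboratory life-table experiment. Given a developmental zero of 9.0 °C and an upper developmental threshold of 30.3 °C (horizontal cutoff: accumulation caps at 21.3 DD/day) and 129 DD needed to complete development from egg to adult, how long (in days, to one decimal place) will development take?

Daily accumulation = 13.4 − 9.0 = 4.4 DD/day.
Duration = 129 / 4.4 = 29.318 ≈ 29.3 days.

29.3 days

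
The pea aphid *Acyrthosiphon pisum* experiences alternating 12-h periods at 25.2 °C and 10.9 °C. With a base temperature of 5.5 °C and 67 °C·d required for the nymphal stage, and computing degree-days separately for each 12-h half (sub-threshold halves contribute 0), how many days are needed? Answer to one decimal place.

5.3 days

Day half: max(0, 25.2 − 5.5) × 0.5 = 19.7 × 0.5 = 9.85 DD.
Night half: max(0, 10.9 − 5.5) × 0.5 = 5.4 × 0.5 = 2.70 DD.
Per 24 h: 12.55 DD/day.
Duration = 67 / 12.55 = 5.339 ≈ 5.3 days.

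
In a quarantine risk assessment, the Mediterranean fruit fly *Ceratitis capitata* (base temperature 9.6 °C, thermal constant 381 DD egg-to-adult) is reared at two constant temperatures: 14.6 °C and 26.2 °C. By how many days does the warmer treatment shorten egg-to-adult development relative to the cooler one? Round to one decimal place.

53.2 days

At 14.6 °C: 381 / (14.6 − 9.6) = 381 / 5.0 = 76.200 d.
At 26.2 °C: 381 / (26.2 − 9.6) = 381 / 16.6 = 22.952 d.
Difference = |76.200 − 22.952| = 53.248 ≈ 53.2 days.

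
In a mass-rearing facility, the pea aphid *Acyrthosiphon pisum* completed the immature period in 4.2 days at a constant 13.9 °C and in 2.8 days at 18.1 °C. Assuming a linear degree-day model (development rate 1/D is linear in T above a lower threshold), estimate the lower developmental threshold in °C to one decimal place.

5.5 °C

Under the model K = D·(T − T_b), so D₁·(T₁ − T_b) = D₂·(T₂ − T_b).
4.2·(13.9 − T_b) = 2.8·(18.1 − T_b)
T_b = (4.2·13.9 − 2.8·18.1) / (4.2 − 2.8) = 7.70 / 1.4 = 5.500 °C ≈ 5.5 °C.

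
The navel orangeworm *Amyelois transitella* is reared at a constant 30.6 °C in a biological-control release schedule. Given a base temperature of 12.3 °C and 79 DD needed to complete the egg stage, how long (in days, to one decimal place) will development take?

Daily accumulation = 30.6 − 12.3 = 18.3 DD/day.
Duration = 79 / 18.3 = 4.317 ≈ 4.3 days.

4.3 days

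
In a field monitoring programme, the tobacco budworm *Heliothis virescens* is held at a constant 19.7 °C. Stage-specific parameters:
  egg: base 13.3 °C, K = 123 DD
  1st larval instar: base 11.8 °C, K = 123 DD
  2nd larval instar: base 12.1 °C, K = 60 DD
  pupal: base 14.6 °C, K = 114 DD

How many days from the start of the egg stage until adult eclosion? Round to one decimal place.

egg: 123 / (19.7 − 13.3) = 123 / 6.4 = 19.219 d.
1st larval instar: 123 / (19.7 − 11.8) = 123 / 7.9 = 15.570 d.
2nd larval instar: 60 / (19.7 − 12.1) = 60 / 7.6 = 7.895 d.
pupal: 114 / (19.7 − 14.6) = 114 / 5.1 = 22.353 d.
Sum = 65.036 ≈ 65.0 days.

65.0 days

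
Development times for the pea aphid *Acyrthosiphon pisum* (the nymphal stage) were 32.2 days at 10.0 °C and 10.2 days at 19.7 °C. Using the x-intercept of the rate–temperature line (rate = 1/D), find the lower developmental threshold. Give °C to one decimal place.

Under the model K = D·(T − T_b), so D₁·(T₁ − T_b) = D₂·(T₂ − T_b).
32.2·(10.0 − T_b) = 10.2·(19.7 − T_b)
T_b = (32.2·10.0 − 10.2·19.7) / (32.2 − 10.2) = 121.06 / 22.0 = 5.503 °C ≈ 5.5 °C.

5.5 °C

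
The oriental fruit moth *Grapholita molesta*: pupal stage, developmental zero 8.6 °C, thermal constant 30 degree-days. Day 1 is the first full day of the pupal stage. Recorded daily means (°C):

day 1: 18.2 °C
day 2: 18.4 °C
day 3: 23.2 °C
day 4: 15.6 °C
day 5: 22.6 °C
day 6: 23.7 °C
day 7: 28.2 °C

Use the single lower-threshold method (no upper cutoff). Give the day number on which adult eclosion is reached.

Daily DD above 8.6 °C: 9.6, 9.8, 14.6, 7.0, 14.0, 15.1, 19.6.
Cumulative: 9.6, 19.4, 34.0, 41.0, 55.0, 70.1, 89.7.
The total first reaches 30 DD on day 3.

day 3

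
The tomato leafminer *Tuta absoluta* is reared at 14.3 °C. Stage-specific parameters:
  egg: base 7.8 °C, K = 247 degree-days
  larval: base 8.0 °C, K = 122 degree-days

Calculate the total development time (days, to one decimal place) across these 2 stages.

57.4 days

egg: 247 / (14.3 − 7.8) = 247 / 6.5 = 38.000 d.
larval: 122 / (14.3 − 8.0) = 122 / 6.3 = 19.365 d.
Sum = 57.365 ≈ 57.4 days.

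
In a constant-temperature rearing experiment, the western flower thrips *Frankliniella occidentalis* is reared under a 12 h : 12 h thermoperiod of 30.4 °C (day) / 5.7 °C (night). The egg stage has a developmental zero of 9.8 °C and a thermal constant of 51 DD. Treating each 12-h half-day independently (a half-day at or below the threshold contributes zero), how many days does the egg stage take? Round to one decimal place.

5.0 days

Day half: max(0, 30.4 − 9.8) × 0.5 = 20.6 × 0.5 = 10.30 DD.
Night half: max(0, 5.7 − 9.8) × 0.5 = 0.0 × 0.5 = 0.00 DD.
Per 24 h: 10.30 DD/day.
Duration = 51 / 10.30 = 4.951 ≈ 5.0 days.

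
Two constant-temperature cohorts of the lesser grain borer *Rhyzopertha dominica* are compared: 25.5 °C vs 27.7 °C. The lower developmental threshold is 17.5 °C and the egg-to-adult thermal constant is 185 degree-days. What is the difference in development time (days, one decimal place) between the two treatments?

At 25.5 °C: 185 / (25.5 − 17.5) = 185 / 8.0 = 23.125 d.
At 27.7 °C: 185 / (27.7 − 17.5) = 185 / 10.2 = 18.137 d.
Difference = |23.125 − 18.137| = 4.988 ≈ 5.0 days.

5.0 days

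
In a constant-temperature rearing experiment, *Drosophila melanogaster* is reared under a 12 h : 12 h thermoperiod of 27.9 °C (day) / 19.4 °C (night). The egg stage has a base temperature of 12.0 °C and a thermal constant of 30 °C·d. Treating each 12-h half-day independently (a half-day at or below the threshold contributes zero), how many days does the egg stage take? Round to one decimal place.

Day half: max(0, 27.9 − 12.0) × 0.5 = 15.9 × 0.5 = 7.95 DD.
Night half: max(0, 19.4 − 12.0) × 0.5 = 7.4 × 0.5 = 3.70 DD.
Per 24 h: 11.65 DD/day.
Duration = 30 / 11.65 = 2.575 ≈ 2.6 days.

2.6 days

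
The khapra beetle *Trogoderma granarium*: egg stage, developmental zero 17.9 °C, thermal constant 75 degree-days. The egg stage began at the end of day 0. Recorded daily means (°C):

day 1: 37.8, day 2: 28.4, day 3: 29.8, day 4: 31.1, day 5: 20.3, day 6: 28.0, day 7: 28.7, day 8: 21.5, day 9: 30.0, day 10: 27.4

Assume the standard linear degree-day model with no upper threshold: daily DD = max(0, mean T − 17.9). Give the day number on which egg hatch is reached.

Daily DD above 17.9 °C: 19.9, 10.5, 11.9, 13.2, 2.4, 10.1, 10.8, 3.6, 12.1, 9.5.
Cumulative: 19.9, 30.4, 42.3, 55.5, 57.9, 68.0, 78.8, 82.4, 94.5, 104.0.
The total first reaches 75 DD on day 7.

day 7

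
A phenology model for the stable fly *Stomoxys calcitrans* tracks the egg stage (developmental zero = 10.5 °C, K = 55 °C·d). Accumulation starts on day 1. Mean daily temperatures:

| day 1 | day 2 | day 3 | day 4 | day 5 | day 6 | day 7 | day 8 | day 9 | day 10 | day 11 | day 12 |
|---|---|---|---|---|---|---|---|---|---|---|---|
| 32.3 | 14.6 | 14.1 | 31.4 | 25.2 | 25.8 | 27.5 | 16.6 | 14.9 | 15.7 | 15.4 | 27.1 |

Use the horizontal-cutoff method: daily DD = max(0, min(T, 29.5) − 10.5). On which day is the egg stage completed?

Daily DD above 10.5 °C (capped at 19.0): 19.0, 4.1, 3.6, 19.0, 14.7, 15.3, 17.0, 6.1, 4.4, 5.2, 4.9, 16.6.
Cumulative: 19.0, 23.1, 26.7, 45.7, 60.4, 75.7, 92.7, 98.8, 103.2, 108.4, 113.3, 129.9.
The total first reaches 55 DD on day 5.

day 5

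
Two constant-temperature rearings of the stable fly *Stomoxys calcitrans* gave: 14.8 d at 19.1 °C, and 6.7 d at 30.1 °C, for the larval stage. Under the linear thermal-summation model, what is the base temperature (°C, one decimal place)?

Linear rate model ⇒ the product D·(T − T_b) is constant across temperatures.
14.8·(19.1 − T_b) = 6.7·(30.1 − T_b)
T_b = (14.8·19.1 − 6.7·30.1) / (14.8 − 6.7) = 81.01 / 8.1 = 10.001 °C ≈ 10.0 °C.

10.0 °C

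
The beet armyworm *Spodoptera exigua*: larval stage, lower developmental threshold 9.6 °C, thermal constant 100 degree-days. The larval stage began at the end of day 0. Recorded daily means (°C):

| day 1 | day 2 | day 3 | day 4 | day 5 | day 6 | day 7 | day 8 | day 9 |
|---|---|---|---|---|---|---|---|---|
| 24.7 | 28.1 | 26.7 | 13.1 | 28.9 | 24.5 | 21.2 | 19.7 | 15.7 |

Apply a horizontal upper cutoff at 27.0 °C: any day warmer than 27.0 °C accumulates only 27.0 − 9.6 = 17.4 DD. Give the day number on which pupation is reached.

day 8

Daily DD above 9.6 °C (capped at 17.4): 15.1, 17.4, 17.1, 3.5, 17.4, 14.9, 11.6, 10.1, 6.1.
Cumulative: 15.1, 32.5, 49.6, 53.1, 70.5, 85.4, 97.0, 107.1, 113.2.
The total first reaches 100 DD on day 8.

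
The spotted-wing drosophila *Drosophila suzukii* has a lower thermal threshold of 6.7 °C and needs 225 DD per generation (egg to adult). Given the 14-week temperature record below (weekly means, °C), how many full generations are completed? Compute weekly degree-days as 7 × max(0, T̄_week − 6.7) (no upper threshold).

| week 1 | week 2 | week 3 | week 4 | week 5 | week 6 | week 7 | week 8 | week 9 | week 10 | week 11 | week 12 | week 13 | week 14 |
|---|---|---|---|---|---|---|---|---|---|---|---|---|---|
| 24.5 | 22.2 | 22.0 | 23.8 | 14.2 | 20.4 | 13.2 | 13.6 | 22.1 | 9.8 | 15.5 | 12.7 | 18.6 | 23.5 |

Weekly DD (7 × max(0, T̄ − 6.7)): 124.6, 108.5, 107.1, 119.7, 52.5, 95.9, 45.5, 48.3, 107.8, 21.7, 61.6, 42.0, 83.3, 117.6.
Season total = 1136.1 DD.
Complete generations = ⌊1136.1 / 225⌋ = 5.

5 generations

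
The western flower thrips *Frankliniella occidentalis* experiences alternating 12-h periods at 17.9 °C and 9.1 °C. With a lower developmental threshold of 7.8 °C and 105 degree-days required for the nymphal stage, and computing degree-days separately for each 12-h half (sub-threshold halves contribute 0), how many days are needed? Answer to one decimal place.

18.4 days

Day half: max(0, 17.9 − 7.8) × 0.5 = 10.1 × 0.5 = 5.05 DD.
Night half: max(0, 9.1 − 7.8) × 0.5 = 1.3 × 0.5 = 0.65 DD.
Per 24 h: 5.70 DD/day.
Duration = 105 / 5.70 = 18.421 ≈ 18.4 days.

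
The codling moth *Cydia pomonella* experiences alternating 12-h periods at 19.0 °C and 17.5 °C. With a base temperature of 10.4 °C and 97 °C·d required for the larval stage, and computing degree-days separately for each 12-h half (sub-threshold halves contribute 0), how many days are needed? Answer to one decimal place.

Day half: max(0, 19.0 − 10.4) × 0.5 = 8.6 × 0.5 = 4.30 DD.
Night half: max(0, 17.5 − 10.4) × 0.5 = 7.1 × 0.5 = 3.55 DD.
Per 24 h: 7.85 DD/day.
Duration = 97 / 7.85 = 12.357 ≈ 12.4 days.

12.4 days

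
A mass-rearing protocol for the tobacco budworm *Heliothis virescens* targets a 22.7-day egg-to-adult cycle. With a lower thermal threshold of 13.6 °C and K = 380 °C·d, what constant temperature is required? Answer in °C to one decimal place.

Required daily accumulation = 380 / 22.7 = 16.740 DD/day.
T = T_base + 16.740 = 13.6 + 16.740 = 30.340 ≈ 30.3 °C.

30.3 °C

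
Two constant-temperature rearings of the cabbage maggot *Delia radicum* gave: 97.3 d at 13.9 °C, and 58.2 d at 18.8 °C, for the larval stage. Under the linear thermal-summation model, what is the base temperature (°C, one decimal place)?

Equal thermal constants: D₁(T₁ − T_b) = D₂(T₂ − T_b).
97.3·(13.9 − T_b) = 58.2·(18.8 − T_b)
T_b = (97.3·13.9 − 58.2·18.8) / (97.3 − 58.2) = 258.31 / 39.1 = 6.606 °C ≈ 6.6 °C.

6.6 °C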